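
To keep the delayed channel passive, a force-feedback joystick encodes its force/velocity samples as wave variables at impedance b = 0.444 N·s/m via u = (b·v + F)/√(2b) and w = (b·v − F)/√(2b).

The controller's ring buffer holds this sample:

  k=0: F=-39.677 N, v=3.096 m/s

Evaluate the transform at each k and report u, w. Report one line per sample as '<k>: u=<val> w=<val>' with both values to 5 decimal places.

k=0: b·v=0.444×3.096=1.37462; √(2b)=0.94234; u=(1.37462+(-39.677))/0.94234=-40.64613, w=(1.37462−(-39.677))/0.94234=43.56361

0: u=-40.64613 w=43.56361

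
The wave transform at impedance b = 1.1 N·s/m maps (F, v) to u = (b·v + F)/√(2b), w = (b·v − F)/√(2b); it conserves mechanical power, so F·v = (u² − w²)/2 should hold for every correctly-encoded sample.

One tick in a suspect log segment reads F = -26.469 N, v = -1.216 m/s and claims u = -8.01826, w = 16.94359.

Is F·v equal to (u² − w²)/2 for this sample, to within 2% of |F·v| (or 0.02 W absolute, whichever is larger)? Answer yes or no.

no

F·v = (-26.469)×(-1.216) = 32.1863 W.
(u² − w²)/2 = (64.2925 − 287.0852)/2 = -111.3964 W.
|Δ| = 143.5827;  2% of max(1, |F·v|) = 0.6437.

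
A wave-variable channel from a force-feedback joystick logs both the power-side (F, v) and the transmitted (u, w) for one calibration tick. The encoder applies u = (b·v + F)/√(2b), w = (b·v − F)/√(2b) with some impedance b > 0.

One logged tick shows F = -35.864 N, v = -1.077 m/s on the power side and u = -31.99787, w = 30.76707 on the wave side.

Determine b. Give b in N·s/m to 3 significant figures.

b = 0.653 N·s/m

u + w = -1.2308;  u + w = √(2b)·v, so √(2b) = -1.2308/(-1.077) = 1.1428.
b = (√(2b))²/2 = 1.3060/2 = 0.6530.
(Check via u − w = 2F/√(2b): u − w = -62.7649, 2F/√(2b) = -62.7649.)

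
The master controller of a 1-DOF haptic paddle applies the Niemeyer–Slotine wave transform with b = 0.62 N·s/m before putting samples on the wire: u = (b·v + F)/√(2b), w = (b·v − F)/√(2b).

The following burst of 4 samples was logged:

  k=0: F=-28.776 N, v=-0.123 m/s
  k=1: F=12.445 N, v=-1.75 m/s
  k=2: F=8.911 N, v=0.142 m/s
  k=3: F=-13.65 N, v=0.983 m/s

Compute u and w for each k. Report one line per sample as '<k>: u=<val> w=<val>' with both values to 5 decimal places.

0: u=-25.91009 w=25.77313
1: u=10.20158 w=-12.15030
2: u=8.08138 w=-7.92325
3: u=-11.71075 w=12.80537

k=0: b·v=0.62×(-0.123)=-0.07626; √(2b)=1.11355; u=(-0.07626+(-28.776))/1.11355=-25.91009, w=(-0.07626−(-28.776))/1.11355=25.77313
k=1: b·v=0.62×(-1.75)=-1.08500; √(2b)=1.11355; u=(-1.08500+12.445)/1.11355=10.20158, w=(-1.08500−12.445)/1.11355=-12.15030
k=2: b·v=0.62×0.142=0.08804; √(2b)=1.11355; u=(0.08804+8.911)/1.11355=8.08138, w=(0.08804−8.911)/1.11355=-7.92325
k=3: b·v=0.62×0.983=0.60946; √(2b)=1.11355; u=(0.60946+(-13.65))/1.11355=-11.71075, w=(0.60946−(-13.65))/1.11355=12.80537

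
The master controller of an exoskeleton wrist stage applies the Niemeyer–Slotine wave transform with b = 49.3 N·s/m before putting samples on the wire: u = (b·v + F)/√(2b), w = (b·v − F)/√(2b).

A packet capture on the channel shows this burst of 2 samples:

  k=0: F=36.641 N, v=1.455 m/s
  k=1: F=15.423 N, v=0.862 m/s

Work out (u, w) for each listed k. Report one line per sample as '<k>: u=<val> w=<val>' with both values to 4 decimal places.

k=0: b·v=49.3×1.455=71.7315; √(2b)=9.9298; u=(71.7315+36.641)/9.9298=10.9139, w=(71.7315−36.641)/9.9298=3.5339
k=1: b·v=49.3×0.862=42.4966; √(2b)=9.9298; u=(42.4966+15.423)/9.9298=5.8329, w=(42.4966−15.423)/9.9298=2.7265

0: u=10.9139 w=3.5339
1: u=5.8329 w=2.7265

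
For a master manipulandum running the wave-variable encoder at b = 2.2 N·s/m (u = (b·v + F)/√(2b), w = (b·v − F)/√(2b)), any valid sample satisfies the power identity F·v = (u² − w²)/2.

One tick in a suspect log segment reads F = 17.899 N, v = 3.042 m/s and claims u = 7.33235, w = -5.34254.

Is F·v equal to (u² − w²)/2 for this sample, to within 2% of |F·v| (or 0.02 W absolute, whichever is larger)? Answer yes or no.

no

F·v = 17.899×3.042 = 54.44876 W.
(u² − w²)/2 = (53.76336 − 28.54273)/2 = 12.61031 W.
|Δ| = 41.83845;  2% of max(1, |F·v|) = 1.08898.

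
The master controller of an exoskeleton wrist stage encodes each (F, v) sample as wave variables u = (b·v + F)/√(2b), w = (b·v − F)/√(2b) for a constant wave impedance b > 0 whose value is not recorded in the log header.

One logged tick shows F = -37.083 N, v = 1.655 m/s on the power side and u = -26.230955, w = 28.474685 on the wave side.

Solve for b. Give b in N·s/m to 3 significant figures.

b = 0.919 N·s/m

u + w = 2.243730;  u + w = √(2b)·v, so √(2b) = 2.243730/1.655 = 1.355728.
b = (√(2b))²/2 = 1.837999/2 = 0.918999.
(Check via u − w = 2F/√(2b): u − w = -54.705640, 2F/√(2b) = -54.705660.)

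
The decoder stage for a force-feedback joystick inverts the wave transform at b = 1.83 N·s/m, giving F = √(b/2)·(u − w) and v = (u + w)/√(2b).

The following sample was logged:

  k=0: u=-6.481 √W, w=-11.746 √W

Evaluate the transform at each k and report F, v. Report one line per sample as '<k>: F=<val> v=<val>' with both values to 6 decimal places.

k=0: u−w=5.265000, u+w=-18.227000; √(b/2)=0.956556, √(2b)=1.913113; F=0.956556×5.265=5.036269, v=-18.227000/1.913113=-9.527406

0: F=5.036269 v=-9.527406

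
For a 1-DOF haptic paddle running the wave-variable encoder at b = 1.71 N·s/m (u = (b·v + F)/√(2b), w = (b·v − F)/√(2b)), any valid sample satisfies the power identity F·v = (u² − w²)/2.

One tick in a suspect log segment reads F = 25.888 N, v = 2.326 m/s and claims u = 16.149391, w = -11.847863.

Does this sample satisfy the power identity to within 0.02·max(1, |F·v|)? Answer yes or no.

F·v = 25.888×2.326 = 60.215488 W.
(u² − w²)/2 = (260.802830 − 140.371858)/2 = 60.215486 W.
|Δ| = 0.000002;  2% of max(1, |F·v|) = 1.204310.

yes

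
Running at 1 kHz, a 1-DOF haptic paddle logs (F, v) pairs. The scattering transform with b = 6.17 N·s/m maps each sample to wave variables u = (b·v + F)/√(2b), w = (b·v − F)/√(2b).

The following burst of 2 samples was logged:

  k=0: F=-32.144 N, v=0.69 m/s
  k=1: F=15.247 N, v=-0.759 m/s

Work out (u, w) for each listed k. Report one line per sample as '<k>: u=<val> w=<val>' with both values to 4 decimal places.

0: u=-7.9385 w=10.3624
1: u=3.0073 w=-5.6735

k=0: b·v=6.17×0.69=4.2573; √(2b)=3.5128; u=(4.2573+(-32.144))/3.5128=-7.9385, w=(4.2573−(-32.144))/3.5128=10.3624
k=1: b·v=6.17×(-0.759)=-4.6830; √(2b)=3.5128; u=(-4.6830+15.247)/3.5128=3.0073, w=(-4.6830−15.247)/3.5128=-5.6735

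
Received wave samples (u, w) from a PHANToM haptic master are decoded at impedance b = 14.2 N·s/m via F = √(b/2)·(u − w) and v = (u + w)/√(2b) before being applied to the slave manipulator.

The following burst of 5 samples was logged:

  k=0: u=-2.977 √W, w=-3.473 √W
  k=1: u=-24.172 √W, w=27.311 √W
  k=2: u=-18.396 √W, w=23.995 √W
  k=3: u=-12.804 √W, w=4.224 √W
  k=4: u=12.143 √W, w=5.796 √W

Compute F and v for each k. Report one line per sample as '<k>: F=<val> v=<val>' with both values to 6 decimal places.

0: F=1.321633 v=-1.210321
1: F=-137.180702 v=0.589023
2: F=-112.954318 v=1.050634
3: F=-45.372511 v=-1.610008
4: F=16.912105 v=3.366193

k=0: u−w=0.496000, u+w=-6.450000; √(b/2)=2.664583, √(2b)=5.329165; F=2.664583×0.496=1.321633, v=-6.450000/5.329165=-1.210321
k=1: u−w=-51.483000, u+w=3.139000; √(b/2)=2.664583, √(2b)=5.329165; F=2.664583×(-51.483)=-137.180702, v=3.139000/5.329165=0.589023
k=2: u−w=-42.391000, u+w=5.599000; √(b/2)=2.664583, √(2b)=5.329165; F=2.664583×(-42.391)=-112.954318, v=5.599000/5.329165=1.050634
k=3: u−w=-17.028000, u+w=-8.580000; √(b/2)=2.664583, √(2b)=5.329165; F=2.664583×(-17.028)=-45.372511, v=-8.580000/5.329165=-1.610008
k=4: u−w=6.347000, u+w=17.939000; √(b/2)=2.664583, √(2b)=5.329165; F=2.664583×6.347=16.912105, v=17.939000/5.329165=3.366193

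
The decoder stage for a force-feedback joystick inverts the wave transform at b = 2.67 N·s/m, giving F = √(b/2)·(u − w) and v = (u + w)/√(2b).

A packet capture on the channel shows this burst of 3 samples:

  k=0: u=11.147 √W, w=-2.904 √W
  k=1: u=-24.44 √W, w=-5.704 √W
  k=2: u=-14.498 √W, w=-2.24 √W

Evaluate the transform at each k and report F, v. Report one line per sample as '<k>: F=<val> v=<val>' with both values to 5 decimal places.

k=0: u−w=14.05100, u+w=8.24300; √(b/2)=1.15542, √(2b)=2.31084; F=1.15542×14.051=16.23483, v=8.24300/2.31084=3.56709
k=1: u−w=-18.73600, u+w=-30.14400; √(b/2)=1.15542, √(2b)=2.31084; F=1.15542×(-18.736)=-21.64799, v=-30.14400/2.31084=-13.04458
k=2: u−w=-12.25800, u+w=-16.73800; √(b/2)=1.15542, √(2b)=2.31084; F=1.15542×(-12.258)=-14.16316, v=-16.73800/2.31084=-7.24324

0: F=16.23483 v=3.56709
1: F=-21.64799 v=-13.04458
2: F=-14.16316 v=-7.24324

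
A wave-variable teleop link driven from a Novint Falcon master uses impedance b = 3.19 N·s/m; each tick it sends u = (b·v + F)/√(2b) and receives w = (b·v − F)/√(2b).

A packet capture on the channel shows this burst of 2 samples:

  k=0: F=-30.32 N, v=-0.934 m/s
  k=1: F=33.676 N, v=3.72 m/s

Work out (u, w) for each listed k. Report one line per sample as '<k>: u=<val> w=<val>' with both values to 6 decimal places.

k=0: b·v=3.19×(-0.934)=-2.979460; √(2b)=2.525866; u=(-2.979460+(-30.32))/2.525866=-13.183382, w=(-2.979460−(-30.32))/2.525866=10.824223
k=1: b·v=3.19×3.72=11.866800; √(2b)=2.525866; u=(11.866800+33.676)/2.525866=18.030567, w=(11.866800−33.676)/2.525866=-8.634345

0: u=-13.183382 w=10.824223
1: u=18.030567 w=-8.634345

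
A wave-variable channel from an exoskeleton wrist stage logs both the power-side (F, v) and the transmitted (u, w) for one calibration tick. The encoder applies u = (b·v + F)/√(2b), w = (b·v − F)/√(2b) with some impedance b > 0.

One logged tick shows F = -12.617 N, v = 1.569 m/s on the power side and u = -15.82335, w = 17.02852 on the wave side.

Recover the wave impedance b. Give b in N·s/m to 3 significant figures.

b = 0.295 N·s/m

u + w = 1.20517;  u + w = √(2b)·v, so √(2b) = 1.20517/1.569 = 0.76811.
b = (√(2b))²/2 = 0.59000/2 = 0.29500.
(Check via u − w = 2F/√(2b): u − w = -32.85187, 2F/√(2b) = -32.85192.)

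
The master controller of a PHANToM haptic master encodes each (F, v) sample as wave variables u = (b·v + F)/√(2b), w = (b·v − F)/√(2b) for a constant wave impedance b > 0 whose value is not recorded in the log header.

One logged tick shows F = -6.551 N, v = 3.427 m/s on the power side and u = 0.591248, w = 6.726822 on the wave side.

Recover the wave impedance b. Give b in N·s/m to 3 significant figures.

b = 2.28 N·s/m

u + w = 7.318070;  u + w = √(2b)·v, so √(2b) = 7.318070/3.427 = 2.135416.
b = (√(2b))²/2 = 4.560001/2 = 2.280000.
(Check via u − w = 2F/√(2b): u − w = -6.135574, 2F/√(2b) = -6.135573.)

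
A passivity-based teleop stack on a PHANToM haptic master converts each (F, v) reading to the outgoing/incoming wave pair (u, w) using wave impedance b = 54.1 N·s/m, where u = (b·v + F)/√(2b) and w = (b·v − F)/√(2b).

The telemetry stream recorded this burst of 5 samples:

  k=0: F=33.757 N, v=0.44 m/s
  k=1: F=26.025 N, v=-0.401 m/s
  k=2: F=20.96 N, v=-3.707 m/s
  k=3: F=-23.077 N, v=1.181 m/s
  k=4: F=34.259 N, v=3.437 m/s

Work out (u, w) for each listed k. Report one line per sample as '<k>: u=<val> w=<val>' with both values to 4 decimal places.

0: u=5.5337 w=-0.9568
1: u=0.4164 w=-4.5875
2: u=-17.2650 w=-21.2950
3: u=3.9238 w=8.3609
4: u=21.1692 w=14.5822

k=0: b·v=54.1×0.44=23.8040; √(2b)=10.4019; u=(23.8040+33.757)/10.4019=5.5337, w=(23.8040−33.757)/10.4019=-0.9568
k=1: b·v=54.1×(-0.401)=-21.6941; √(2b)=10.4019; u=(-21.6941+26.025)/10.4019=0.4164, w=(-21.6941−26.025)/10.4019=-4.5875
k=2: b·v=54.1×(-3.707)=-200.5487; √(2b)=10.4019; u=(-200.5487+20.96)/10.4019=-17.2650, w=(-200.5487−20.96)/10.4019=-21.2950
k=3: b·v=54.1×1.181=63.8921; √(2b)=10.4019; u=(63.8921+(-23.077))/10.4019=3.9238, w=(63.8921−(-23.077))/10.4019=8.3609
k=4: b·v=54.1×3.437=185.9417; √(2b)=10.4019; u=(185.9417+34.259)/10.4019=21.1692, w=(185.9417−34.259)/10.4019=14.5822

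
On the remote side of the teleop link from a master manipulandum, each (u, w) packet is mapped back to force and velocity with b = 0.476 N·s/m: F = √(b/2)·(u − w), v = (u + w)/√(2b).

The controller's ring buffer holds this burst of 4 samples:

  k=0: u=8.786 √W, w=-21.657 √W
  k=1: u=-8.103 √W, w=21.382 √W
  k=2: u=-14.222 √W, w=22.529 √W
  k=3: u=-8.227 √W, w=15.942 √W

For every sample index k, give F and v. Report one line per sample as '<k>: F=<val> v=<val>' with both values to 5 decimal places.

0: F=14.85169 v=-13.19149
1: F=-14.38433 v=13.60965
2: F=-17.92906 v=8.51384
3: F=-11.79091 v=7.90710

k=0: u−w=30.44300, u+w=-12.87100; √(b/2)=0.48785, √(2b)=0.97570; F=0.48785×30.443=14.85169, v=-12.87100/0.97570=-13.19149
k=1: u−w=-29.48500, u+w=13.27900; √(b/2)=0.48785, √(2b)=0.97570; F=0.48785×(-29.485)=-14.38433, v=13.27900/0.97570=13.60965
k=2: u−w=-36.75100, u+w=8.30700; √(b/2)=0.48785, √(2b)=0.97570; F=0.48785×(-36.751)=-17.92906, v=8.30700/0.97570=8.51384
k=3: u−w=-24.16900, u+w=7.71500; √(b/2)=0.48785, √(2b)=0.97570; F=0.48785×(-24.169)=-11.79091, v=7.71500/0.97570=7.90710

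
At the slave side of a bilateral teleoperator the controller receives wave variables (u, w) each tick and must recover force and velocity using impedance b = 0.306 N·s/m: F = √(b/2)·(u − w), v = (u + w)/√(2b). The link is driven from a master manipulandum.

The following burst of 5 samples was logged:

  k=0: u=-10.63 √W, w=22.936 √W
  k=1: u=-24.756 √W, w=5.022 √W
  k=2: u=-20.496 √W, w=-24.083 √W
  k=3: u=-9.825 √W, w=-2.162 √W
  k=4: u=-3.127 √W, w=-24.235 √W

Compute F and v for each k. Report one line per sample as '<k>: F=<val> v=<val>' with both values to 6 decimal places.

0: F=-13.129413 v=15.730452
1: F=-11.647729 v=-25.225478
2: F=1.403063 v=-56.984220
3: F=-2.997399 v=-15.322682
4: F=8.256439 v=-34.976160

k=0: u−w=-33.566000, u+w=12.306000; √(b/2)=0.391152, √(2b)=0.782304; F=0.391152×(-33.566)=-13.129413, v=12.306000/0.782304=15.730452
k=1: u−w=-29.778000, u+w=-19.734000; √(b/2)=0.391152, √(2b)=0.782304; F=0.391152×(-29.778)=-11.647729, v=-19.734000/0.782304=-25.225478
k=2: u−w=3.587000, u+w=-44.579000; √(b/2)=0.391152, √(2b)=0.782304; F=0.391152×3.587=1.403063, v=-44.579000/0.782304=-56.984220
k=3: u−w=-7.663000, u+w=-11.987000; √(b/2)=0.391152, √(2b)=0.782304; F=0.391152×(-7.663)=-2.997399, v=-11.987000/0.782304=-15.322682
k=4: u−w=21.108000, u+w=-27.362000; √(b/2)=0.391152, √(2b)=0.782304; F=0.391152×21.108=8.256439, v=-27.362000/0.782304=-34.976160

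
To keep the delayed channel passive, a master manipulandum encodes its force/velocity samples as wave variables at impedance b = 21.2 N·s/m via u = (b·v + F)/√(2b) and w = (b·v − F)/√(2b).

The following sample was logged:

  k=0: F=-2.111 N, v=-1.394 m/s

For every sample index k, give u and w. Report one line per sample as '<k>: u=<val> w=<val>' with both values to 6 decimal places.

0: u=-4.862729 w=-4.214341

k=0: b·v=21.2×(-1.394)=-29.552800; √(2b)=6.511528; u=(-29.552800+(-2.111))/6.511528=-4.862729, w=(-29.552800−(-2.111))/6.511528=-4.214341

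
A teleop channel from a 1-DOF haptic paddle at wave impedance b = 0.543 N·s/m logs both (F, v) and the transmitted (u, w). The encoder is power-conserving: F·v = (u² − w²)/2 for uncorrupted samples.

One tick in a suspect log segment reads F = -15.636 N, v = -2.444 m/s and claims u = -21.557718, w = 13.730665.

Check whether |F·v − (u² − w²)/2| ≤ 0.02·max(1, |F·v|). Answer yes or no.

no

F·v = (-15.636)×(-2.444) = 38.214384 W.
(u² − w²)/2 = (464.735205 − 188.531161)/2 = 138.102022 W.
|Δ| = 99.887638;  2% of max(1, |F·v|) = 0.764288.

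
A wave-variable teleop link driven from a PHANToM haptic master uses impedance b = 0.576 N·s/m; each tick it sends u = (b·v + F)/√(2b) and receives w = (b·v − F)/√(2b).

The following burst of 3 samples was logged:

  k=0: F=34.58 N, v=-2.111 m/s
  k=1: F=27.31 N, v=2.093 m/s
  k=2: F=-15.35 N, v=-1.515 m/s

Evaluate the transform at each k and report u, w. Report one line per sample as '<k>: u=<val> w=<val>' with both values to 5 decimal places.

k=0: b·v=0.576×(-2.111)=-1.21594; √(2b)=1.07331; u=(-1.21594+34.58)/1.07331=31.08513, w=(-1.21594−34.58)/1.07331=-33.35089
k=1: b·v=0.576×2.093=1.20557; √(2b)=1.07331; u=(1.20557+27.31)/1.07331=26.56781, w=(1.20557−27.31)/1.07331=-24.32137
k=2: b·v=0.576×(-1.515)=-0.87264; √(2b)=1.07331; u=(-0.87264+(-15.35))/1.07331=-15.11455, w=(-0.87264−(-15.35))/1.07331=13.48848

0: u=31.08513 w=-33.35089
1: u=26.56781 w=-24.32137
2: u=-15.11455 w=13.48848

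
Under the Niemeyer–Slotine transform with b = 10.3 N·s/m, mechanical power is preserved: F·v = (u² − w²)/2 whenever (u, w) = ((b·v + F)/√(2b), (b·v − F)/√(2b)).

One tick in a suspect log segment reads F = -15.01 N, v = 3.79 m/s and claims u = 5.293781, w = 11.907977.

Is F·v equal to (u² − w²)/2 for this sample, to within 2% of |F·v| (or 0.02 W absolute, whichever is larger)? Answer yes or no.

F·v = (-15.01)×3.79 = -56.887900 W.
(u² − w²)/2 = (28.024117 − 141.799916)/2 = -56.887899 W.
|Δ| = 0.000001;  2% of max(1, |F·v|) = 1.137758.

yes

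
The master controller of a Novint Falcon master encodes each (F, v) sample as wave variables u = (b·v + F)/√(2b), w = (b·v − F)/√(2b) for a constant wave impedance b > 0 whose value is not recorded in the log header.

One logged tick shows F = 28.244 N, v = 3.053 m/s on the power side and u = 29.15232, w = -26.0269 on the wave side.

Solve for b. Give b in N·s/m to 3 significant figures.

b = 0.524 N·s/m

u + w = 3.12542;  u + w = √(2b)·v, so √(2b) = 3.12542/3.053 = 1.02372.
b = (√(2b))²/2 = 1.04800/2 = 0.52400.
(Check via u − w = 2F/√(2b): u − w = 55.17922, 2F/√(2b) = 55.17910.)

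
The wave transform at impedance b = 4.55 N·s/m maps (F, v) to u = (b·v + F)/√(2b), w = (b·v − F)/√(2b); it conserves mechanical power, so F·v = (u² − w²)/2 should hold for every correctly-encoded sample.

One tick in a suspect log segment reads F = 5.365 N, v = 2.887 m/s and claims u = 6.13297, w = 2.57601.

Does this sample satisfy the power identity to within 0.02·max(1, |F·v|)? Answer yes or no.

yes

F·v = 5.365×2.887 = 15.48876 W.
(u² − w²)/2 = (37.61332 − 6.63583)/2 = 15.48875 W.
|Δ| = 0.00001;  2% of max(1, |F·v|) = 0.30978.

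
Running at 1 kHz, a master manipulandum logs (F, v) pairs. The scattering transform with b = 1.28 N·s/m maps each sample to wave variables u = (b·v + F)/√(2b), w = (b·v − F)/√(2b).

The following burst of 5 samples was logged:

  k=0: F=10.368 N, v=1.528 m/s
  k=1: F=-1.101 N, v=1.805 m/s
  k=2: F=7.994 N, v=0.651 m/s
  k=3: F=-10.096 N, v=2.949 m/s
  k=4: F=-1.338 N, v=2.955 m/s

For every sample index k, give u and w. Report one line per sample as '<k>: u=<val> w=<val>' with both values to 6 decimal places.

k=0: b·v=1.28×1.528=1.955840; √(2b)=1.600000; u=(1.955840+10.368)/1.600000=7.702400, w=(1.955840−10.368)/1.600000=-5.257600
k=1: b·v=1.28×1.805=2.310400; √(2b)=1.600000; u=(2.310400+(-1.101))/1.600000=0.755875, w=(2.310400−(-1.101))/1.600000=2.132125
k=2: b·v=1.28×0.651=0.833280; √(2b)=1.600000; u=(0.833280+7.994)/1.600000=5.517050, w=(0.833280−7.994)/1.600000=-4.475450
k=3: b·v=1.28×2.949=3.774720; √(2b)=1.600000; u=(3.774720+(-10.096))/1.600000=-3.950800, w=(3.774720−(-10.096))/1.600000=8.669200
k=4: b·v=1.28×2.955=3.782400; √(2b)=1.600000; u=(3.782400+(-1.338))/1.600000=1.527750, w=(3.782400−(-1.338))/1.600000=3.200250

0: u=7.702400 w=-5.257600
1: u=0.755875 w=2.132125
2: u=5.517050 w=-4.475450
3: u=-3.950800 w=8.669200
4: u=1.527750 w=3.200250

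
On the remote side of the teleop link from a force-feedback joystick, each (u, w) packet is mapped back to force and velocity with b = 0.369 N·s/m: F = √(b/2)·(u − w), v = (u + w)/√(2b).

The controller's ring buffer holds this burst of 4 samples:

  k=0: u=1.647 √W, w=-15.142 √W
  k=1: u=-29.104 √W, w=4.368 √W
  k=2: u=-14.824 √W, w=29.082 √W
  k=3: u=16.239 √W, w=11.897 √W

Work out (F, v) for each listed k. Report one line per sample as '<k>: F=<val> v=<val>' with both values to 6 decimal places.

k=0: u−w=16.789000, u+w=-13.495000; √(b/2)=0.429535, √(2b)=0.859069; F=0.429535×16.789=7.211457, v=-13.495000/0.859069=-15.708861
k=1: u−w=-33.472000, u+w=-24.736000; √(b/2)=0.429535, √(2b)=0.859069; F=0.429535×(-33.472)=-14.377383, v=-24.736000/0.859069=-28.793953
k=2: u−w=-43.906000, u+w=14.258000; √(b/2)=0.429535, √(2b)=0.859069; F=0.429535×(-43.906)=-18.859148, v=14.258000/0.859069=16.597032
k=3: u−w=4.342000, u+w=28.136000; √(b/2)=0.429535, √(2b)=0.859069; F=0.429535×4.342=1.865039, v=28.136000/0.859069=32.751725

0: F=7.211457 v=-15.708861
1: F=-14.377383 v=-28.793953
2: F=-18.859148 v=16.597032
3: F=1.865039 v=32.751725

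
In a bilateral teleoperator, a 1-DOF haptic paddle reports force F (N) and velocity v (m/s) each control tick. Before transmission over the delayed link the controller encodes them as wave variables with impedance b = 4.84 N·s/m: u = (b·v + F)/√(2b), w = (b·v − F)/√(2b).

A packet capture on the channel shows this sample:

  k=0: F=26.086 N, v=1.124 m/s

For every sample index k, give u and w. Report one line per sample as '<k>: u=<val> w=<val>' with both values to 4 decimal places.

0: u=10.1329 w=-6.6358

k=0: b·v=4.84×1.124=5.4402; √(2b)=3.1113; u=(5.4402+26.086)/3.1113=10.1329, w=(5.4402−26.086)/3.1113=-6.6358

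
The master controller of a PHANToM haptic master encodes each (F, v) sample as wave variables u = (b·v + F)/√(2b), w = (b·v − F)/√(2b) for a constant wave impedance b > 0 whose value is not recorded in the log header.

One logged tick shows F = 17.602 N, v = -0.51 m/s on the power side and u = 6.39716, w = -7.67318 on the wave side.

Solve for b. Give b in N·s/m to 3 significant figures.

u + w = -1.2760;  u + w = √(2b)·v, so √(2b) = -1.2760/(-0.51) = 2.5020.
b = (√(2b))²/2 = 6.2600/2 = 3.1300.
(Check via u − w = 2F/√(2b): u − w = 14.0703, 2F/√(2b) = 14.0703.)

b = 3.13 N·s/m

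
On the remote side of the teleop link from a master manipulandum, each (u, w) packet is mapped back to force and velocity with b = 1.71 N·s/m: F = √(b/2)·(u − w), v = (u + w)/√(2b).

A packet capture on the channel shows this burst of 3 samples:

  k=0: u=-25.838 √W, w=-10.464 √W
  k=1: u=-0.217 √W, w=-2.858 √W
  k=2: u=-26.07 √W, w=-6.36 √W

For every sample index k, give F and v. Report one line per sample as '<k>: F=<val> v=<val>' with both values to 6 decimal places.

0: F=-14.215755 v=-19.629873
1: F=2.442033 v=-1.662770
2: F=-18.225090 v=-17.536136

k=0: u−w=-15.374000, u+w=-36.302000; √(b/2)=0.924662, √(2b)=1.849324; F=0.924662×(-15.374)=-14.215755, v=-36.302000/1.849324=-19.629873
k=1: u−w=2.641000, u+w=-3.075000; √(b/2)=0.924662, √(2b)=1.849324; F=0.924662×2.641=2.442033, v=-3.075000/1.849324=-1.662770
k=2: u−w=-19.710000, u+w=-32.430000; √(b/2)=0.924662, √(2b)=1.849324; F=0.924662×(-19.71)=-18.225090, v=-32.430000/1.849324=-17.536136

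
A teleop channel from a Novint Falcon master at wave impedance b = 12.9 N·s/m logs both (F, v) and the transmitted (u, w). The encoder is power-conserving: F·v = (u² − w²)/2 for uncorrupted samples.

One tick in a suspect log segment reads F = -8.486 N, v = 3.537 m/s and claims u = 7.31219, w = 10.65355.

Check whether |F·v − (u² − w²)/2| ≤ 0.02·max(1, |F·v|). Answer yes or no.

F·v = (-8.486)×3.537 = -30.0150 W.
(u² − w²)/2 = (53.4681 − 113.4981)/2 = -30.0150 W.
|Δ| = 0.0000;  2% of max(1, |F·v|) = 0.6003.

yes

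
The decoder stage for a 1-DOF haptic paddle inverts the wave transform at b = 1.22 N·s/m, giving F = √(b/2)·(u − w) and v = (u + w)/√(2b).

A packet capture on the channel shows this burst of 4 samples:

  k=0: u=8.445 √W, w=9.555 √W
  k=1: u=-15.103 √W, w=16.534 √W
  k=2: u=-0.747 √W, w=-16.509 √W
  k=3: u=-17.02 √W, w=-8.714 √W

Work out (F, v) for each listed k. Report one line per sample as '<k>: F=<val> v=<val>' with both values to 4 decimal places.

0: F=-0.8669 v=11.5233
1: F=-24.7093 v=0.9161
2: F=12.3105 v=-11.0470
3: F=-6.4872 v=-16.4745

k=0: u−w=-1.1100, u+w=18.0000; √(b/2)=0.7810, √(2b)=1.5620; F=0.7810×(-1.11)=-0.8669, v=18.0000/1.5620=11.5233
k=1: u−w=-31.6370, u+w=1.4310; √(b/2)=0.7810, √(2b)=1.5620; F=0.7810×(-31.637)=-24.7093, v=1.4310/1.5620=0.9161
k=2: u−w=15.7620, u+w=-17.2560; √(b/2)=0.7810, √(2b)=1.5620; F=0.7810×15.762=12.3105, v=-17.2560/1.5620=-11.0470
k=3: u−w=-8.3060, u+w=-25.7340; √(b/2)=0.7810, √(2b)=1.5620; F=0.7810×(-8.306)=-6.4872, v=-25.7340/1.5620=-16.4745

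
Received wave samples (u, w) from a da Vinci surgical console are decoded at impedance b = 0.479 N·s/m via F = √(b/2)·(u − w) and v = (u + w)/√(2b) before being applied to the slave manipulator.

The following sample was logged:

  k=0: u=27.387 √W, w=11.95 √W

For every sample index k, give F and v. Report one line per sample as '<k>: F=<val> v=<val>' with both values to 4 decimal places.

k=0: u−w=15.4370, u+w=39.3370; √(b/2)=0.4894, √(2b)=0.9788; F=0.4894×15.437=7.5547, v=39.3370/0.9788=40.1900

0: F=7.5547 v=40.1900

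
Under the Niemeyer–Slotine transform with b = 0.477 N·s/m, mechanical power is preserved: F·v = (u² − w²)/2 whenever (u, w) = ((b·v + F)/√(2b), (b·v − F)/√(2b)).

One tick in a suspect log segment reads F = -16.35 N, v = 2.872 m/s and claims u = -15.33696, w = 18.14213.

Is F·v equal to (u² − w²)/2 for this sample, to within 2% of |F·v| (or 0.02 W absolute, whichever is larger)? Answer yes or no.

F·v = (-16.35)×2.872 = -46.95720 W.
(u² − w²)/2 = (235.22234 − 329.13688)/2 = -46.95727 W.
|Δ| = 0.00007;  2% of max(1, |F·v|) = 0.93914.

yes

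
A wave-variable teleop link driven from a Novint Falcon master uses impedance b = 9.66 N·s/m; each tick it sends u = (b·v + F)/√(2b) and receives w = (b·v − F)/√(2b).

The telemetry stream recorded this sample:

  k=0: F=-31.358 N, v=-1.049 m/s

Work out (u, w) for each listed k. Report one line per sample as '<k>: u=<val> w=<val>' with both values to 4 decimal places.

0: u=-9.4396 w=4.8288

k=0: b·v=9.66×(-1.049)=-10.1333; √(2b)=4.3955; u=(-10.1333+(-31.358))/4.3955=-9.4396, w=(-10.1333−(-31.358))/4.3955=4.8288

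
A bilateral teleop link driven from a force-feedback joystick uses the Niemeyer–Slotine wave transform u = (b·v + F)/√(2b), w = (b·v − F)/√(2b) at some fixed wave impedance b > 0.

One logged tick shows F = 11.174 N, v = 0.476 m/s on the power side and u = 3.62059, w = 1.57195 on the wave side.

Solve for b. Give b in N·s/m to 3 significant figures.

u + w = 5.1925;  u + w = √(2b)·v, so √(2b) = 5.1925/0.476 = 10.9087.
b = (√(2b))²/2 = 118.9997/2 = 59.4998.
(Check via u − w = 2F/√(2b): u − w = 2.0486, 2F/√(2b) = 2.0486.)

b = 59.5 N·s/m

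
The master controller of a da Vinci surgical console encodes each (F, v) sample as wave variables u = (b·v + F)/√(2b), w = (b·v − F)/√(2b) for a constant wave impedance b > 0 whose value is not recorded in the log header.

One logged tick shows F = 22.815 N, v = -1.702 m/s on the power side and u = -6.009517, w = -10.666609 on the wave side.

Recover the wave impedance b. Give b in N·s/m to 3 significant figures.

u + w = -16.676126;  u + w = √(2b)·v, so √(2b) = -16.676126/(-1.702) = 9.797959.
b = (√(2b))²/2 = 95.999998/2 = 47.999999.
(Check via u − w = 2F/√(2b): u − w = 4.657092, 2F/√(2b) = 4.657092.)

b = 48 N·s/m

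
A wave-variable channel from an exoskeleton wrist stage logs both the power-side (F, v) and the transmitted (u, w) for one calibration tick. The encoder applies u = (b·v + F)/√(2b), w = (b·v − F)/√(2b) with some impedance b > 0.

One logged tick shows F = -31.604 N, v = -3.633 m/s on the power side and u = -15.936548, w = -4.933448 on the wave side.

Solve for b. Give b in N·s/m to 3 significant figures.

b = 16.5 N·s/m

u + w = -20.869996;  u + w = √(2b)·v, so √(2b) = -20.869996/(-3.633) = 5.744563.
b = (√(2b))²/2 = 33.000000/2 = 16.500000.
(Check via u − w = 2F/√(2b): u − w = -11.003100, 2F/√(2b) = -11.003101.)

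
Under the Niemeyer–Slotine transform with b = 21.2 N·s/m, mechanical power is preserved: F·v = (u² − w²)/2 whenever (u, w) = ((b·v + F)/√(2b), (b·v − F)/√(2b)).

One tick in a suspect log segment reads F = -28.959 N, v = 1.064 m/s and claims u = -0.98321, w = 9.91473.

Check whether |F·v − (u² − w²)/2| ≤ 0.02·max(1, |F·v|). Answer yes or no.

F·v = (-28.959)×1.064 = -30.81238 W.
(u² − w²)/2 = (0.96670 − 98.30187)/2 = -48.66758 W.
|Δ| = 17.85521;  2% of max(1, |F·v|) = 0.61625.

no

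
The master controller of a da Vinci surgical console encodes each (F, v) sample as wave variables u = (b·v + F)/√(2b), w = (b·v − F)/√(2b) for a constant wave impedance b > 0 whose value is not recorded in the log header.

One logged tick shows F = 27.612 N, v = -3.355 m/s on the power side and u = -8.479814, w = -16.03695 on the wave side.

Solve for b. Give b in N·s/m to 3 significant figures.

b = 26.7 N·s/m

u + w = -24.516764;  u + w = √(2b)·v, so √(2b) = -24.516764/(-3.355) = 7.307530.
b = (√(2b))²/2 = 53.399998/2 = 26.699999.
(Check via u − w = 2F/√(2b): u − w = 7.557136, 2F/√(2b) = 7.557136.)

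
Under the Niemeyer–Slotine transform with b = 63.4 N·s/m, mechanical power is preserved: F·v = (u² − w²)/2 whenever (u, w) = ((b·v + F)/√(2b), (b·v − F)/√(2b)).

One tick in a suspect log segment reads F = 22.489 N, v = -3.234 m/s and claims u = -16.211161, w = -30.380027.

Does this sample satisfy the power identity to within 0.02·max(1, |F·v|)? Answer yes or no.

F·v = 22.489×(-3.234) = -72.729426 W.
(u² − w²)/2 = (262.801741 − 922.946041)/2 = -330.072150 W.
|Δ| = 257.342724;  2% of max(1, |F·v|) = 1.454589.

no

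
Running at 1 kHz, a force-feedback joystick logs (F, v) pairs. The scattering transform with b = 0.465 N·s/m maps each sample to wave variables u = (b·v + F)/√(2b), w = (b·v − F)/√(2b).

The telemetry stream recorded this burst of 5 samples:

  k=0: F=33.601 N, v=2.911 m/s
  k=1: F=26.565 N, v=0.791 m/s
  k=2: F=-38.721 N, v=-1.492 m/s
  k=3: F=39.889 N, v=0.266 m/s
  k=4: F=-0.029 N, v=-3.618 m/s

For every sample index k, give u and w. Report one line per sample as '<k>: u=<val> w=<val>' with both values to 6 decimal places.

0: u=36.246247 w=-33.438981
1: u=27.928028 w=-27.165215
2: u=-40.871223 w=39.432390
3: u=41.491227 w=-41.234706
4: u=-1.774608 w=-1.714465

k=0: b·v=0.465×2.911=1.353615; √(2b)=0.964365; u=(1.353615+33.601)/0.964365=36.246247, w=(1.353615−33.601)/0.964365=-33.438981
k=1: b·v=0.465×0.791=0.367815; √(2b)=0.964365; u=(0.367815+26.565)/0.964365=27.928028, w=(0.367815−26.565)/0.964365=-27.165215
k=2: b·v=0.465×(-1.492)=-0.693780; √(2b)=0.964365; u=(-0.693780+(-38.721))/0.964365=-40.871223, w=(-0.693780−(-38.721))/0.964365=39.432390
k=3: b·v=0.465×0.266=0.123690; √(2b)=0.964365; u=(0.123690+39.889)/0.964365=41.491227, w=(0.123690−39.889)/0.964365=-41.234706
k=4: b·v=0.465×(-3.618)=-1.682370; √(2b)=0.964365; u=(-1.682370+(-0.029))/0.964365=-1.774608, w=(-1.682370−(-0.029))/0.964365=-1.714465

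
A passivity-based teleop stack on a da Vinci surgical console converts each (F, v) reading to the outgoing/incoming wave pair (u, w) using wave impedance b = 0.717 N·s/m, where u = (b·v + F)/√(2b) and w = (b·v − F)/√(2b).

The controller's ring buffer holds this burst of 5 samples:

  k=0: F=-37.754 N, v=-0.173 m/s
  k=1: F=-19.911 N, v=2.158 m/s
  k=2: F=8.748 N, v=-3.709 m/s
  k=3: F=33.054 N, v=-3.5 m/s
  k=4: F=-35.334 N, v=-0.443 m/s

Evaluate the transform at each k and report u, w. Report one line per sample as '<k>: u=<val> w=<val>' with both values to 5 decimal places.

0: u=-31.63100 w=31.42383
1: u=-15.33508 w=17.91928
2: u=5.08448 w=-9.52599
3: u=25.50694 w=-29.69819
4: u=-29.77178 w=29.24129

k=0: b·v=0.717×(-0.173)=-0.12404; √(2b)=1.19750; u=(-0.12404+(-37.754))/1.19750=-31.63100, w=(-0.12404−(-37.754))/1.19750=31.42383
k=1: b·v=0.717×2.158=1.54729; √(2b)=1.19750; u=(1.54729+(-19.911))/1.19750=-15.33508, w=(1.54729−(-19.911))/1.19750=17.91928
k=2: b·v=0.717×(-3.709)=-2.65935; √(2b)=1.19750; u=(-2.65935+8.748)/1.19750=5.08448, w=(-2.65935−8.748)/1.19750=-9.52599
k=3: b·v=0.717×(-3.5)=-2.50950; √(2b)=1.19750; u=(-2.50950+33.054)/1.19750=25.50694, w=(-2.50950−33.054)/1.19750=-29.69819
k=4: b·v=0.717×(-0.443)=-0.31763; √(2b)=1.19750; u=(-0.31763+(-35.334))/1.19750=-29.77178, w=(-0.31763−(-35.334))/1.19750=29.24129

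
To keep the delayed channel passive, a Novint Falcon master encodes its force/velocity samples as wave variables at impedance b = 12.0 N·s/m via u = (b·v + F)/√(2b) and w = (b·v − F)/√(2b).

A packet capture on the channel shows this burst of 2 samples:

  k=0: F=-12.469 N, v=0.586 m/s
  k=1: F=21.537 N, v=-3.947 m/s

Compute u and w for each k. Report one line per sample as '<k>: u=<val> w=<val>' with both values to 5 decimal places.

0: u=-1.10982 w=3.98062
1: u=-5.27191 w=-14.06436

k=0: b·v=12.0×0.586=7.03200; √(2b)=4.89898; u=(7.03200+(-12.469))/4.89898=-1.10982, w=(7.03200−(-12.469))/4.89898=3.98062
k=1: b·v=12.0×(-3.947)=-47.36400; √(2b)=4.89898; u=(-47.36400+21.537)/4.89898=-5.27191, w=(-47.36400−21.537)/4.89898=-14.06436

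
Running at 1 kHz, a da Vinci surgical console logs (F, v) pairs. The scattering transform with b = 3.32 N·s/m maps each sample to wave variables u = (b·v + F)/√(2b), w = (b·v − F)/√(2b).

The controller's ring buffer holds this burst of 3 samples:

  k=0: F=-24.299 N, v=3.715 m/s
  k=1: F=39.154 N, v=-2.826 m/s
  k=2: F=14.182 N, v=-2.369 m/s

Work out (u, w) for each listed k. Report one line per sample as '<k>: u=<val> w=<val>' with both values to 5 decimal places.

0: u=-4.64340 w=14.21628
1: u=11.55365 w=-18.83575
2: u=2.45144 w=-8.55593

k=0: b·v=3.32×3.715=12.33380; √(2b)=2.57682; u=(12.33380+(-24.299))/2.57682=-4.64340, w=(12.33380−(-24.299))/2.57682=14.21628
k=1: b·v=3.32×(-2.826)=-9.38232; √(2b)=2.57682; u=(-9.38232+39.154)/2.57682=11.55365, w=(-9.38232−39.154)/2.57682=-18.83575
k=2: b·v=3.32×(-2.369)=-7.86508; √(2b)=2.57682; u=(-7.86508+14.182)/2.57682=2.45144, w=(-7.86508−14.182)/2.57682=-8.55593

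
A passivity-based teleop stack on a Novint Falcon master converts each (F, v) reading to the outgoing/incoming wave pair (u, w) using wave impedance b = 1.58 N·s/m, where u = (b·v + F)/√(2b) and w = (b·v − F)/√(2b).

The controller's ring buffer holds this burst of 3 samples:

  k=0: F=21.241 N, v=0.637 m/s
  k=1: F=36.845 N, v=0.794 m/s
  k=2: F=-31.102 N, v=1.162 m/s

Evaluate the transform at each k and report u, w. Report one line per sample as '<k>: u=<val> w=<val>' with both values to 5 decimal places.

0: u=12.51517 w=-11.38282
1: u=21.43265 w=-20.02121
2: u=-16.46343 w=18.52905

k=0: b·v=1.58×0.637=1.00646; √(2b)=1.77764; u=(1.00646+21.241)/1.77764=12.51517, w=(1.00646−21.241)/1.77764=-11.38282
k=1: b·v=1.58×0.794=1.25452; √(2b)=1.77764; u=(1.25452+36.845)/1.77764=21.43265, w=(1.25452−36.845)/1.77764=-20.02121
k=2: b·v=1.58×1.162=1.83596; √(2b)=1.77764; u=(1.83596+(-31.102))/1.77764=-16.46343, w=(1.83596−(-31.102))/1.77764=18.52905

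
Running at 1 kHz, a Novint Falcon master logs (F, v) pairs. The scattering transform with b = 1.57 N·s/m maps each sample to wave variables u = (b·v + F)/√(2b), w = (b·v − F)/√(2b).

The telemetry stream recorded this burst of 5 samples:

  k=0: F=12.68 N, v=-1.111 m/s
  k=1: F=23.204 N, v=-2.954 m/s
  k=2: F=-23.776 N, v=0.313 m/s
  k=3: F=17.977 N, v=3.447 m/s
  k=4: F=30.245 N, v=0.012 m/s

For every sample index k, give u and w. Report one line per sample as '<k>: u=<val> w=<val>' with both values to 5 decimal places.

0: u=6.17139 w=-8.14009
1: u=10.47752 w=-15.71203
2: u=-13.14025 w=13.69489
3: u=13.19906 w=-7.09096
4: u=17.07887 w=-17.05761

k=0: b·v=1.57×(-1.111)=-1.74427; √(2b)=1.77200; u=(-1.74427+12.68)/1.77200=6.17139, w=(-1.74427−12.68)/1.77200=-8.14009
k=1: b·v=1.57×(-2.954)=-4.63778; √(2b)=1.77200; u=(-4.63778+23.204)/1.77200=10.47752, w=(-4.63778−23.204)/1.77200=-15.71203
k=2: b·v=1.57×0.313=0.49141; √(2b)=1.77200; u=(0.49141+(-23.776))/1.77200=-13.14025, w=(0.49141−(-23.776))/1.77200=13.69489
k=3: b·v=1.57×3.447=5.41179; √(2b)=1.77200; u=(5.41179+17.977)/1.77200=13.19906, w=(5.41179−17.977)/1.77200=-7.09096
k=4: b·v=1.57×0.012=0.01884; √(2b)=1.77200; u=(0.01884+30.245)/1.77200=17.07887, w=(0.01884−30.245)/1.77200=-17.05761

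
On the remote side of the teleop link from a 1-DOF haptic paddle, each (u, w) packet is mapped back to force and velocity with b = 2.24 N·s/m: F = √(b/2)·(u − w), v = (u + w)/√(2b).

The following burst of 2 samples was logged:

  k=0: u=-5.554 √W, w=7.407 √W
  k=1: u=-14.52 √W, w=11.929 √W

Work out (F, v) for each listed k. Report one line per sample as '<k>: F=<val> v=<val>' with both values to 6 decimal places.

k=0: u−w=-12.961000, u+w=1.853000; √(b/2)=1.058301, √(2b)=2.116601; F=1.058301×(-12.961)=-13.716633, v=1.853000/2.116601=0.875460
k=1: u−w=-26.449000, u+w=-2.591000; √(b/2)=1.058301, √(2b)=2.116601; F=1.058301×(-26.449)=-27.990991, v=-2.591000/2.116601=-1.224132

0: F=-13.716633 v=0.875460
1: F=-27.990991 v=-1.224132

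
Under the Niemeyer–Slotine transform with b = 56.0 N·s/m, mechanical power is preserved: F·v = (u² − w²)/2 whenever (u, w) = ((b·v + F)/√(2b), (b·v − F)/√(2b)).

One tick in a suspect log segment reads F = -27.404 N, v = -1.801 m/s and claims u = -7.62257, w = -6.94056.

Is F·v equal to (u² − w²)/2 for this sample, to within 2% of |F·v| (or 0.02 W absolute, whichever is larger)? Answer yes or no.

F·v = (-27.404)×(-1.801) = 49.3546 W.
(u² − w²)/2 = (58.1036 − 48.1714)/2 = 4.9661 W.
|Δ| = 44.3885;  2% of max(1, |F·v|) = 0.9871.

no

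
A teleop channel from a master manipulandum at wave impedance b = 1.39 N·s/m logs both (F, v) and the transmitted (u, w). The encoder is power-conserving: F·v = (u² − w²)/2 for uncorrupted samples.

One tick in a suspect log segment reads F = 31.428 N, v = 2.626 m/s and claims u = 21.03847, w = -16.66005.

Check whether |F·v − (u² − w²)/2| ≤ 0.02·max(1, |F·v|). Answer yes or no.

F·v = 31.428×2.626 = 82.52993 W.
(u² − w²)/2 = (442.61722 − 277.55727)/2 = 82.52998 W.
|Δ| = 0.00005;  2% of max(1, |F·v|) = 1.65060.

yes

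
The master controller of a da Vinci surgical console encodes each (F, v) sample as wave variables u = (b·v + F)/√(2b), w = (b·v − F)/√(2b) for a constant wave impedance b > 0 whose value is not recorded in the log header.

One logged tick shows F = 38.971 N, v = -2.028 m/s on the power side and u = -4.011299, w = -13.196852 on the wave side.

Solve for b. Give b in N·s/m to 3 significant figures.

u + w = -17.208151;  u + w = √(2b)·v, so √(2b) = -17.208151/(-2.028) = 8.485282.
b = (√(2b))²/2 = 72.000003/2 = 36.000002.
(Check via u − w = 2F/√(2b): u − w = 9.185553, 2F/√(2b) = 9.185553.)

b = 36 N·s/m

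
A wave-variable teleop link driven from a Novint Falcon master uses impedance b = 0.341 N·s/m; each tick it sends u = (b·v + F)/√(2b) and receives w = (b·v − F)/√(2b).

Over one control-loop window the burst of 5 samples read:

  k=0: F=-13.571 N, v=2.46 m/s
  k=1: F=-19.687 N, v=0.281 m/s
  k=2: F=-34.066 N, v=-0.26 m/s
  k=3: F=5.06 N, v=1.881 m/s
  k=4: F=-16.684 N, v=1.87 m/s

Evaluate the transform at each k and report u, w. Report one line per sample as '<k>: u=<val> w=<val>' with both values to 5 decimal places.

0: u=-15.41733 w=17.44888
1: u=-23.72293 w=23.95499
2: u=-41.35783 w=41.14312
3: u=6.90384 w=-5.35045
4: u=-19.43048 w=20.97479

k=0: b·v=0.341×2.46=0.83886; √(2b)=0.82583; u=(0.83886+(-13.571))/0.82583=-15.41733, w=(0.83886−(-13.571))/0.82583=17.44888
k=1: b·v=0.341×0.281=0.09582; √(2b)=0.82583; u=(0.09582+(-19.687))/0.82583=-23.72293, w=(0.09582−(-19.687))/0.82583=23.95499
k=2: b·v=0.341×(-0.26)=-0.08866; √(2b)=0.82583; u=(-0.08866+(-34.066))/0.82583=-41.35783, w=(-0.08866−(-34.066))/0.82583=41.14312
k=3: b·v=0.341×1.881=0.64142; √(2b)=0.82583; u=(0.64142+5.06)/0.82583=6.90384, w=(0.64142−5.06)/0.82583=-5.35045
k=4: b·v=0.341×1.87=0.63767; √(2b)=0.82583; u=(0.63767+(-16.684))/0.82583=-19.43048, w=(0.63767−(-16.684))/0.82583=20.97479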